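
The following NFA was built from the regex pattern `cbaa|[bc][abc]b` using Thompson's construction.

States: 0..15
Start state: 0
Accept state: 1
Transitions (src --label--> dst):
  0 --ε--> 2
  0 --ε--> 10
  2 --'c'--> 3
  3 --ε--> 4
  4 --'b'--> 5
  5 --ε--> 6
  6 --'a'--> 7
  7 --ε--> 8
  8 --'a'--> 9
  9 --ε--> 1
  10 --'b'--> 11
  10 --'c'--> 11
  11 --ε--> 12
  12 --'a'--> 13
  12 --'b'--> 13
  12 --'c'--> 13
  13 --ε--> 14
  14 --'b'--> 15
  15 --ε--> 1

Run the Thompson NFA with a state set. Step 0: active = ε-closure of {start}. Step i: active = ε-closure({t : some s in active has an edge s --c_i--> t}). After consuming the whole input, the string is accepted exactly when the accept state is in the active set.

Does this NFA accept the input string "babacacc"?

Answer: REJECT

Trace:
initial (ε-close {0}): {0,2,10}
'b' @ 1: {11,12}
'a' @ 2: {13,14}
'b' @ 3: {1,15}  [accepting]
'a' @ 4: {}  — dead — no transitions
rest 'cacc' ignored (set empty)
after full input: {}  (accept=1 not in)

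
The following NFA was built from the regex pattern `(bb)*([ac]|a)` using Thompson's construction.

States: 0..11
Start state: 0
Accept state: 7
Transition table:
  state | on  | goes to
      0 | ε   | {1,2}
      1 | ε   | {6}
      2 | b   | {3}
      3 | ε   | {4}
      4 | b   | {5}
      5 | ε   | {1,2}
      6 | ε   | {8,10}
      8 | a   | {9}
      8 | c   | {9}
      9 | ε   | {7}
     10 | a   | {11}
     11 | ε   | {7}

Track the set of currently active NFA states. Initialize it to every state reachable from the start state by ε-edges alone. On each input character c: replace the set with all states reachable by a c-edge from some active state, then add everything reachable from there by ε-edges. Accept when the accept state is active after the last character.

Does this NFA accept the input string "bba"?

start: ε-closure({0}) = {0,1,2,6,8,10}
'b' @ 1: {3,4}
'b' @ 2: {1,2,5,6,8,10}
'a' @ 3: {7,9,11}  [accepting]
final: {7,9,11}; accept 7 in set

Answer: ACCEPT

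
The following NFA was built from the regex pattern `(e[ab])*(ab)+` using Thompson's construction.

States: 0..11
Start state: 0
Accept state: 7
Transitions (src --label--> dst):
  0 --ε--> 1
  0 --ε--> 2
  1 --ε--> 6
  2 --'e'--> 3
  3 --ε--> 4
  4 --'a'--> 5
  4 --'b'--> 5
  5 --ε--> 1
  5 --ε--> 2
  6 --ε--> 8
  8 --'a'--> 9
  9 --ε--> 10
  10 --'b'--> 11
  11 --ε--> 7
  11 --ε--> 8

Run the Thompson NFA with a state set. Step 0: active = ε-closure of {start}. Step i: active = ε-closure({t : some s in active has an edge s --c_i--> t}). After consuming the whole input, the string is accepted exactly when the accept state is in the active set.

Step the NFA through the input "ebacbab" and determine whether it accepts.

S₀ = ε-closure({0}) = {0,1,2,6,8}
'e' @ 1: {3,4}
'b' @ 2: {1,2,5,6,8}
'a' @ 3: {9,10}
'c' @ 4: {}  — state set empty
rest 'bab' ignored (set empty)
end set {} — state 7 not in

Answer: REJECT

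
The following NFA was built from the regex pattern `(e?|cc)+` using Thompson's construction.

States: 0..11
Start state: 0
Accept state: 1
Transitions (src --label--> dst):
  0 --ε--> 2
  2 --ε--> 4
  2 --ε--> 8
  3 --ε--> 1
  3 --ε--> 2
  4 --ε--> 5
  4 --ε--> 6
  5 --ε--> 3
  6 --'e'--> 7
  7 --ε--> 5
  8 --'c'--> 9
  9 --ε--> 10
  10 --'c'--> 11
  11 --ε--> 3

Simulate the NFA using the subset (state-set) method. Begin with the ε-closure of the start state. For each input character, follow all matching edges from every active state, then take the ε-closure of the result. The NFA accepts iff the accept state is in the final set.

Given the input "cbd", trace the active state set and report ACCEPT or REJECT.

start: ε-closure({0}) = {0,1,2,3,4,5,6,8}
'c' @ 1: {9,10}
'b' @ 2: {}  — no active states
rest 'd' ignored (set empty)
after full input: {}  (accept=1 not in)

Answer: REJECT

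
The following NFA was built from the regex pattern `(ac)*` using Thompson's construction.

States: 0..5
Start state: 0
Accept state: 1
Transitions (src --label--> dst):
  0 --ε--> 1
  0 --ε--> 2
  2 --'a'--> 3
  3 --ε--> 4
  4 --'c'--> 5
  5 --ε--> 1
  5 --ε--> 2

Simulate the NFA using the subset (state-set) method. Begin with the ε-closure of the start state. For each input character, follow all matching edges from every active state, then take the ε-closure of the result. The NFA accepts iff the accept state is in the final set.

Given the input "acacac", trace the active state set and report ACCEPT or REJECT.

start: ε-closure({0}) = {0,1,2}
'a' @ 1: {3,4}
'c' @ 2: {1,2,5}  (accept∈set)
'a' @ 3: {3,4}
'c' @ 4: {1,2,5}  (accept∈set)
'a' @ 5: {3,4}
'c' @ 6: {1,2,5}  (accept∈set)
after full input: {1,2,5}  (accept=1 in)

Answer: ACCEPT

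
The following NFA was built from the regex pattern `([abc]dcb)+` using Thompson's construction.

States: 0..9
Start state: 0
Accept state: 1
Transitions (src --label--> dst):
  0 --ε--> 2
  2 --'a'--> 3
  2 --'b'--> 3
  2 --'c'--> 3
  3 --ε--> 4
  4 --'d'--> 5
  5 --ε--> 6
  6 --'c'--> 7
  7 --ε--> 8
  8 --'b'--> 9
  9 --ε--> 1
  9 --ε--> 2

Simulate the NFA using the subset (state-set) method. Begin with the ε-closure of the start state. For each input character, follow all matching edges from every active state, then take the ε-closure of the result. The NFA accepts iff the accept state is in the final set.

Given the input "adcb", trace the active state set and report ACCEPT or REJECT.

Answer: ACCEPT

Derivation:
S₀ = ε-closure({0}) = {0,2}
'a' @ 1: {3,4}
'd' @ 2: {5,6}
'c' @ 3: {7,8}
'b' @ 4: {1,2,9}  (accept∈set)
after full input: {1,2,9}  (accept=1 in)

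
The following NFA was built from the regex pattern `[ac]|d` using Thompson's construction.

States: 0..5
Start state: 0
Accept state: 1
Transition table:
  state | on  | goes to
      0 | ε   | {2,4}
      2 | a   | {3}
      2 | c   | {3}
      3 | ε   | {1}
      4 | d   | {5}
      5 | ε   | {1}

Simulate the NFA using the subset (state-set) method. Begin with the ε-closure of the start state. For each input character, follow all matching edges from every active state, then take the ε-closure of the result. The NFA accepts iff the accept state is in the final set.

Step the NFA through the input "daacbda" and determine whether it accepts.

Answer: REJECT

Derivation:
S₀ = ε-closure({0}) = {0,2,4}
'd' @ 1: {1,5}  ✓accept
'a' @ 2: {}  — state set empty
rest 'acbda' ignored (set empty)
after full input: {}  (accept=1 not in)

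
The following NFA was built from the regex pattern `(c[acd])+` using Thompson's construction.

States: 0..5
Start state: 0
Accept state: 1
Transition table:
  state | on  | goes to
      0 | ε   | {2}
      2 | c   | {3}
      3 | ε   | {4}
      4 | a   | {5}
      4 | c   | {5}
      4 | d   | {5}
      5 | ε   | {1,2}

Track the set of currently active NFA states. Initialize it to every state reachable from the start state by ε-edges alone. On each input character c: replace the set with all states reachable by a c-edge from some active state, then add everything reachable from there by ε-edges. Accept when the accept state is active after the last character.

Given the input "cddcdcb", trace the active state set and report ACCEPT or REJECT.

S₀ = ε-closure({0}) = {0,2}
'c' @ 1: {3,4}
'd' @ 2: {1,2,5}  (accept∈set)
'd' @ 3: {}  — dead — no transitions
rest 'cdcb' ignored (set empty)
after full input: {}  (accept=1 not in)

Answer: REJECT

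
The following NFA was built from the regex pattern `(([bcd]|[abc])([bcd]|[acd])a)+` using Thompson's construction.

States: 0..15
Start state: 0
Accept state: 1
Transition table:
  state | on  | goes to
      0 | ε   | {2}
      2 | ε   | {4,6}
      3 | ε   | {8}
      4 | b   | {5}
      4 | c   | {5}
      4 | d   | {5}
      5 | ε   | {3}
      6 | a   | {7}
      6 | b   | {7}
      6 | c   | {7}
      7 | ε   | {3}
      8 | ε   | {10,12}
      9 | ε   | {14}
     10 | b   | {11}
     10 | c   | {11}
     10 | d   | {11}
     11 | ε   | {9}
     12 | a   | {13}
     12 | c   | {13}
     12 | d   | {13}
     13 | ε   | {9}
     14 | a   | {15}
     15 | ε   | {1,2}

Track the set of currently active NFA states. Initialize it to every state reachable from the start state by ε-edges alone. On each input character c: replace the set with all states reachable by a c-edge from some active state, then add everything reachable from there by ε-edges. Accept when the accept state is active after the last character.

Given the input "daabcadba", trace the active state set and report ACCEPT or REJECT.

Answer: ACCEPT

Steps:
start: ε-closure({0}) = {0,2,4,6}
'd' @ 1: {3,5,8,10,12}
'a' @ 2: {9,13,14}
'a' @ 3: {1,2,4,6,15}  [accepting]
'b' @ 4: {3,5,7,8,10,12}
'c' @ 5: {9,11,13,14}
'a' @ 6: {1,2,4,6,15}  [accepting]
'd' @ 7: {3,5,8,10,12}
'b' @ 8: {9,11,14}
'a' @ 9: {1,2,4,6,15}  [accepting]
after full input: {1,2,4,6,15}  (accept=1 in)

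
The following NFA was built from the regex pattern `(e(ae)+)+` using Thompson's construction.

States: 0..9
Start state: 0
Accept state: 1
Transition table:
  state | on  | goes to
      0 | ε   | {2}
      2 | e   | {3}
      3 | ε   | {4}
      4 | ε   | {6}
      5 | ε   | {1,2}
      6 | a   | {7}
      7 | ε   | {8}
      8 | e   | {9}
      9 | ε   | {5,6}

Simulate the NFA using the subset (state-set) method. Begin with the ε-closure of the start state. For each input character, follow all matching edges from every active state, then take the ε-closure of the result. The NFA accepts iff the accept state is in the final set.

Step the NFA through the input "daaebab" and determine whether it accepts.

initial (ε-close {0}): {0,2}
'd' @ 1: {}  — dead — no transitions
rest 'aaebab' ignored (set empty)
after full input: {}  (accept=1 not in)

Answer: REJECT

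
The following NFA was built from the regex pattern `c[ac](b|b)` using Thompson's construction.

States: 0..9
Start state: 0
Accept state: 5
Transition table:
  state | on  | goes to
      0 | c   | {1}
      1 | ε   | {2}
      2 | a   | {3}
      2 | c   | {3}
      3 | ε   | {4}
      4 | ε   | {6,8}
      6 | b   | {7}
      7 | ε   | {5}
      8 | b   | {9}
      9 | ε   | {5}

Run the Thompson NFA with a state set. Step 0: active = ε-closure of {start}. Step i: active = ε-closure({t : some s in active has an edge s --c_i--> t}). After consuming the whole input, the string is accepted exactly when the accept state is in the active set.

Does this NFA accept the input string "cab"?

start: ε-closure({0}) = {0}
'c' @ 1: {1,2}
'a' @ 2: {3,4,6,8}
'b' @ 3: {5,7,9}  (accept∈set)
final: {5,7,9}; accept 5 in set

Answer: ACCEPT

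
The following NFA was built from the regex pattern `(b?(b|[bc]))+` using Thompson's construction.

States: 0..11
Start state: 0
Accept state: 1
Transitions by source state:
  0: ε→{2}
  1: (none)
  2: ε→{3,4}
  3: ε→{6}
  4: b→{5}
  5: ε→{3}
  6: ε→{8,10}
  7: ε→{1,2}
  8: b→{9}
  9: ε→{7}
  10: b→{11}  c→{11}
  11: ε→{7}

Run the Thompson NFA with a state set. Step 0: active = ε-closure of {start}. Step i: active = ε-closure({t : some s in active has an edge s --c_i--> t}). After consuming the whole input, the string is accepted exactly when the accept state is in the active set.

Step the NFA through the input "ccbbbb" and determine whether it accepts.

S₀ = ε-closure({0}) = {0,2,3,4,6,8,10}
'c' @ 1: {1,2,3,4,6,7,8,10,11}  (accept∈set)
'c' @ 2: {1,2,3,4,6,7,8,10,11}  (accept∈set)
'b' @ 3: {1,2,3,4,5,6,7,8,9,10,11}  (accept∈set)
'b' @ 4: {1,2,3,4,5,6,7,8,9,10,11}  (accept∈set)
'b' @ 5: {1,2,3,4,5,6,7,8,9,10,11}  (accept∈set)
'b' @ 6: {1,2,3,4,5,6,7,8,9,10,11}  (accept∈set)
final: {1,2,3,4,5,6,7,8,9,10,11}; accept 1 in set

Answer: ACCEPT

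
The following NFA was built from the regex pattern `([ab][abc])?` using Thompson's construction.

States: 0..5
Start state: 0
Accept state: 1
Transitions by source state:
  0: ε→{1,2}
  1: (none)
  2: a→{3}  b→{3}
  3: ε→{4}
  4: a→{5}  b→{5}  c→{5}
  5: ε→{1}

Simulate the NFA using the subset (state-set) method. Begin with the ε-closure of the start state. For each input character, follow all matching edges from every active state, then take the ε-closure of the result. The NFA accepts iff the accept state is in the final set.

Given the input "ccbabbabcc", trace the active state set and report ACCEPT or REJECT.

initial (ε-close {0}): {0,1,2}
'c' @ 1: {}  — state set empty
rest 'cbabbabcc' ignored (set empty)
final: {}; accept 1 not in set

Answer: REJECT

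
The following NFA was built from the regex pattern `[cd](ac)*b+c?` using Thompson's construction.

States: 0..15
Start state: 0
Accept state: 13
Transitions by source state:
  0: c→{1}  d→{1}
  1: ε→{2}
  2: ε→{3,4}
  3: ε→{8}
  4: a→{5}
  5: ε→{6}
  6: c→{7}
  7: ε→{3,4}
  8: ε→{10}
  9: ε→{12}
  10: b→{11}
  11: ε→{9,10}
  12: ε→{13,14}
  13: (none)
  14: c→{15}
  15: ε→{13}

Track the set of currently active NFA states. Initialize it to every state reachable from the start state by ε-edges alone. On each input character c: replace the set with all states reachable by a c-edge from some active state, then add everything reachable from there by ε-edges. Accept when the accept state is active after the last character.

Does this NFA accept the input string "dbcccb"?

start: ε-closure({0}) = {0}
'd' @ 1: {1,2,3,4,8,10}
'b' @ 2: {9,10,11,12,13,14}  [accepting]
'c' @ 3: {13,15}  [accepting]
'c' @ 4: {}  — state set empty
rest 'cb' ignored (set empty)
after full input: {}  (accept=13 not in)

Answer: REJECT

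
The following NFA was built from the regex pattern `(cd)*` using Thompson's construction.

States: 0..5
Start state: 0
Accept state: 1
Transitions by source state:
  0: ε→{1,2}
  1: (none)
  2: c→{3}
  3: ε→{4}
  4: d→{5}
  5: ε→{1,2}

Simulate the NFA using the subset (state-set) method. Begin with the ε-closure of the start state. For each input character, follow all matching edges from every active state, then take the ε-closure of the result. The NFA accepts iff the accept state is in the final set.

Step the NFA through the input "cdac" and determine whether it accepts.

S₀ = ε-closure({0}) = {0,1,2}
'c' @ 1: {3,4}
'd' @ 2: {1,2,5}  ✓accept
'a' @ 3: {}  — state set empty
rest 'c' ignored (set empty)
after full input: {}  (accept=1 not in)

Answer: REJECT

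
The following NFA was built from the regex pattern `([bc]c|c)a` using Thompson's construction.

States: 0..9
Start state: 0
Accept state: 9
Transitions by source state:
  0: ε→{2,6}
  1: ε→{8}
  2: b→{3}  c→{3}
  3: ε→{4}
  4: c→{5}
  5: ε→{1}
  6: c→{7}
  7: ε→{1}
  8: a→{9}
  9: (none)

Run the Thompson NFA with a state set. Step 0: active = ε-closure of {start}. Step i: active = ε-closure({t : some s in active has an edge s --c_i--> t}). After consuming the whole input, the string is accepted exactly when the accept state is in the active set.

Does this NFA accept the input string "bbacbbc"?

S₀ = ε-closure({0}) = {0,2,6}
'b' @ 1: {3,4}
'b' @ 2: {}  — no active states
rest 'acbbc' ignored (set empty)
after full input: {}  (accept=9 not in)

Answer: REJECT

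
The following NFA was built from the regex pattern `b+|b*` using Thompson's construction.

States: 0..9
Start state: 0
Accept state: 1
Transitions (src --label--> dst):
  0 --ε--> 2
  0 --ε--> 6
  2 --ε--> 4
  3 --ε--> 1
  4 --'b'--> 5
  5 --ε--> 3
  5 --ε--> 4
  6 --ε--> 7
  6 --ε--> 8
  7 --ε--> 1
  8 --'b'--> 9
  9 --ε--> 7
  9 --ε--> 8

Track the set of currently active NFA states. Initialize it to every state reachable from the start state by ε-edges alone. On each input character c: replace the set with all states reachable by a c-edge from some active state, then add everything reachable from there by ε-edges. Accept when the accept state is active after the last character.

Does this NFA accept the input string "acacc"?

Answer: REJECT

Steps:
initial (ε-close {0}): {0,1,2,4,6,7,8}
'a' @ 1: {}  — dead — no transitions
rest 'cacc' ignored (set empty)
end set {} — state 1 not in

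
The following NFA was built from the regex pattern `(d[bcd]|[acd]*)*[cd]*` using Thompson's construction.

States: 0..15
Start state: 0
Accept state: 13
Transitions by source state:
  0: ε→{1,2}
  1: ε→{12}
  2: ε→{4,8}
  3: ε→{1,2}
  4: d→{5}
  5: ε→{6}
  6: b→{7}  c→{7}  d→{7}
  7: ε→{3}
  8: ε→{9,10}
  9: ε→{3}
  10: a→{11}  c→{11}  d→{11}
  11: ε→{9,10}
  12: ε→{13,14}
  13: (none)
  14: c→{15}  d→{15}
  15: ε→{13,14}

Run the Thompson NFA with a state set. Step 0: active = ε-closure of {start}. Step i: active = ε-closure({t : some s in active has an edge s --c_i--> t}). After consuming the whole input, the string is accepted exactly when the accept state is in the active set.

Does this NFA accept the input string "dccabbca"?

Answer: REJECT

Derivation:
S₀ = ε-closure({0}) = {0,1,2,3,4,8,9,10,12,13,14}
'd' @ 1: {1,2,3,4,5,6,8,9,10,11,12,13,14,15}  (accept∈set)
'c' @ 2: {1,2,3,4,7,8,9,10,11,12,13,14,15}  (accept∈set)
'c' @ 3: {1,2,3,4,8,9,10,11,12,13,14,15}  (accept∈set)
'a' @ 4: {1,2,3,4,8,9,10,11,12,13,14}  (accept∈set)
'b' @ 5: {}  — no active states
rest 'bca' ignored (set empty)
final: {}; accept 13 not in set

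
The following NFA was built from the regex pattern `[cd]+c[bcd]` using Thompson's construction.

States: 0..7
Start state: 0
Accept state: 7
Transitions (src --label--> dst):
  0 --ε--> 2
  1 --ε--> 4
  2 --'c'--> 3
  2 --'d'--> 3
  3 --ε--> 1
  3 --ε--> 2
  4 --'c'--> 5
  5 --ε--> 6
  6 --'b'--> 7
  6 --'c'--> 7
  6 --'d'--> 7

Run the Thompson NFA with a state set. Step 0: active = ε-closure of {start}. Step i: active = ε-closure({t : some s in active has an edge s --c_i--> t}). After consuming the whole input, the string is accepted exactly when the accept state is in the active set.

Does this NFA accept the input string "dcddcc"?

S₀ = ε-closure({0}) = {0,2}
'd' @ 1: {1,2,3,4}
'c' @ 2: {1,2,3,4,5,6}
'd' @ 3: {1,2,3,4,7}  (accept∈set)
'd' @ 4: {1,2,3,4}
'c' @ 5: {1,2,3,4,5,6}
'c' @ 6: {1,2,3,4,5,6,7}  (accept∈set)
after full input: {1,2,3,4,5,6,7}  (accept=7 in)

Answer: ACCEPT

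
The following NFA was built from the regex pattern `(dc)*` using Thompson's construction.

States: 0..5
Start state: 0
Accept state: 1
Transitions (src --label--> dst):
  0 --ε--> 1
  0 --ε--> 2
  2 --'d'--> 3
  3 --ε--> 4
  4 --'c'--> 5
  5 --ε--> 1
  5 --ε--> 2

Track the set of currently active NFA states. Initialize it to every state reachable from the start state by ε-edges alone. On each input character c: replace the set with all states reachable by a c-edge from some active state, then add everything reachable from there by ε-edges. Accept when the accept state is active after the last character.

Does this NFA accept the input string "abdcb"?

S₀ = ε-closure({0}) = {0,1,2}
'a' @ 1: {}  — no active states
rest 'bdcb' ignored (set empty)
end set {} — state 1 not in

Answer: REJECT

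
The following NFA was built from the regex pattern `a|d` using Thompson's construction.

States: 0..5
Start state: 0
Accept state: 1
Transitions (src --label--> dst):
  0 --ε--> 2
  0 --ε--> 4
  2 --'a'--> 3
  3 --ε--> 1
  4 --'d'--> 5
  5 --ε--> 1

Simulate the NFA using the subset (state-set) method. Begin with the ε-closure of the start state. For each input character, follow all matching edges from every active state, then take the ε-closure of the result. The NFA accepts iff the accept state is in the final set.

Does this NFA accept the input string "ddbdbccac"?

Answer: REJECT

Trace:
initial (ε-close {0}): {0,2,4}
'd' @ 1: {1,5}  (accept∈set)
'd' @ 2: {}  — state set empty
rest 'bdbccac' ignored (set empty)
after full input: {}  (accept=1 not in)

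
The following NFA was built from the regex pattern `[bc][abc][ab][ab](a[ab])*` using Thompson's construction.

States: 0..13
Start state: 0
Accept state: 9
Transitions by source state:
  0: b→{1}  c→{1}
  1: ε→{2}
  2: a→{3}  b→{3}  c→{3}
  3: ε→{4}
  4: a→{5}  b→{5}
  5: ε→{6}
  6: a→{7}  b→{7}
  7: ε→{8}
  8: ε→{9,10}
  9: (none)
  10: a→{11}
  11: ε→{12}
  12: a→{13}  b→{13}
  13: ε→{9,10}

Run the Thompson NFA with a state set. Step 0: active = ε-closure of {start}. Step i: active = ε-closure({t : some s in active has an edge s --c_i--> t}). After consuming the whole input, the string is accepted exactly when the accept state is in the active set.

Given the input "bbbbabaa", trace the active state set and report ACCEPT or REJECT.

Answer: ACCEPT

Derivation:
initial (ε-close {0}): {0}
'b' @ 1: {1,2}
'b' @ 2: {3,4}
'b' @ 3: {5,6}
'b' @ 4: {7,8,9,10}  [accepting]
'a' @ 5: {11,12}
'b' @ 6: {9,10,13}  [accepting]
'a' @ 7: {11,12}
'a' @ 8: {9,10,13}  [accepting]
final: {9,10,13}; accept 9 in set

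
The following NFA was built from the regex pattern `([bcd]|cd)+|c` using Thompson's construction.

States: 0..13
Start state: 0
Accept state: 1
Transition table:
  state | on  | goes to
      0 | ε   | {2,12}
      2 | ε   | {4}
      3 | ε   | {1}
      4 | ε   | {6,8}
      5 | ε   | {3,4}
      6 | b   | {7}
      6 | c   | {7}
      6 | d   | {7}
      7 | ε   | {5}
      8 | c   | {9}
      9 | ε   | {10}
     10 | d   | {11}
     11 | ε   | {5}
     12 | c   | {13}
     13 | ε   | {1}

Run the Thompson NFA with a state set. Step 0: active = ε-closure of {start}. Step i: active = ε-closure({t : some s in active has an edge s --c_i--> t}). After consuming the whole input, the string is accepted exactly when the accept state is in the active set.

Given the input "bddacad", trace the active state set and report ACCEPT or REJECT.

start: ε-closure({0}) = {0,2,4,6,8,12}
'b' @ 1: {1,3,4,5,6,7,8}  [accepting]
'd' @ 2: {1,3,4,5,6,7,8}  [accepting]
'd' @ 3: {1,3,4,5,6,7,8}  [accepting]
'a' @ 4: {}  — no active states
rest 'cad' ignored (set empty)
final: {}; accept 1 not in set

Answer: REJECT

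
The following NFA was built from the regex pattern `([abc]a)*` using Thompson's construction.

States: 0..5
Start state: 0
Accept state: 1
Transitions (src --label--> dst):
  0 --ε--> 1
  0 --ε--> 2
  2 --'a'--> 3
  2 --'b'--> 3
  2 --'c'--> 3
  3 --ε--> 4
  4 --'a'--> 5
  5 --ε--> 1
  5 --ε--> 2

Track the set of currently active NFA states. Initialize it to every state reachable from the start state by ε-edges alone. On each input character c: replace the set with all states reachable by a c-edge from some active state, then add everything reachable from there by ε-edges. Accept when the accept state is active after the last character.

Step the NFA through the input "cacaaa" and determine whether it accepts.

Answer: ACCEPT

Derivation:
start: ε-closure({0}) = {0,1,2}
'c' @ 1: {3,4}
'a' @ 2: {1,2,5}  [accepting]
'c' @ 3: {3,4}
'a' @ 4: {1,2,5}  [accepting]
'a' @ 5: {3,4}
'a' @ 6: {1,2,5}  [accepting]
end set {1,2,5} — state 1 in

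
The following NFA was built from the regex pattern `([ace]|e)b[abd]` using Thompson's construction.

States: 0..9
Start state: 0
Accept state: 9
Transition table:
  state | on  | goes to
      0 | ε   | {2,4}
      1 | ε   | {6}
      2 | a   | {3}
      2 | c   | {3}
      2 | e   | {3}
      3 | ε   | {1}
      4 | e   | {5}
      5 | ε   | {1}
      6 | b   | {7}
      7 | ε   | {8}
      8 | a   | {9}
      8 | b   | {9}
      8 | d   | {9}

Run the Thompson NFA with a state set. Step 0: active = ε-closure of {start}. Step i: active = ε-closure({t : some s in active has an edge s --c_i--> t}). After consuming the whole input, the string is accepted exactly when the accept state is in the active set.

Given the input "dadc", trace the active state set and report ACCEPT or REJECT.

Answer: REJECT

Derivation:
S₀ = ε-closure({0}) = {0,2,4}
'd' @ 1: {}  — dead — no transitions
rest 'adc' ignored (set empty)
end set {} — state 9 not in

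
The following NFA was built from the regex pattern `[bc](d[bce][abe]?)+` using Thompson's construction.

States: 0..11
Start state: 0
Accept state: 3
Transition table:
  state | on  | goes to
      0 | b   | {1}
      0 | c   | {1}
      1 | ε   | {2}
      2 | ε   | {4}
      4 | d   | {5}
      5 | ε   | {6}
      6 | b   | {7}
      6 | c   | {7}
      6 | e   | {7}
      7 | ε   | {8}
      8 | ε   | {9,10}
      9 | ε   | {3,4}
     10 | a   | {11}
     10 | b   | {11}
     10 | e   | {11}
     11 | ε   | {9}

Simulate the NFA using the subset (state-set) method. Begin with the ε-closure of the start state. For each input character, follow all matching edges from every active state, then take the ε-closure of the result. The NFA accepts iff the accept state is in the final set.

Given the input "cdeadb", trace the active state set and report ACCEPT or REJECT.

S₀ = ε-closure({0}) = {0}
'c' @ 1: {1,2,4}
'd' @ 2: {5,6}
'e' @ 3: {3,4,7,8,9,10}  (accept∈set)
'a' @ 4: {3,4,9,11}  (accept∈set)
'd' @ 5: {5,6}
'b' @ 6: {3,4,7,8,9,10}  (accept∈set)
after full input: {3,4,7,8,9,10}  (accept=3 in)

Answer: ACCEPT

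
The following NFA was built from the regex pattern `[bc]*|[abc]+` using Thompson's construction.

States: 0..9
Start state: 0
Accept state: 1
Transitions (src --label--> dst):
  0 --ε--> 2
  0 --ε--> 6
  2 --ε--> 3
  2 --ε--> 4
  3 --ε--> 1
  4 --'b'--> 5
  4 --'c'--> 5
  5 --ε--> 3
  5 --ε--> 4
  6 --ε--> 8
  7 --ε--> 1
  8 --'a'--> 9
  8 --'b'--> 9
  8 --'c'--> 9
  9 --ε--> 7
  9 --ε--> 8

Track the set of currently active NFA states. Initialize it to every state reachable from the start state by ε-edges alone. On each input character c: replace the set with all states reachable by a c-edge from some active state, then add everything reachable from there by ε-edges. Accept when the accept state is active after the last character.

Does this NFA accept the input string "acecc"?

Answer: REJECT

Steps:
S₀ = ε-closure({0}) = {0,1,2,3,4,6,8}
'a' @ 1: {1,7,8,9}  ✓accept
'c' @ 2: {1,7,8,9}  ✓accept
'e' @ 3: {}  — state set empty
rest 'cc' ignored (set empty)
final: {}; accept 1 not in set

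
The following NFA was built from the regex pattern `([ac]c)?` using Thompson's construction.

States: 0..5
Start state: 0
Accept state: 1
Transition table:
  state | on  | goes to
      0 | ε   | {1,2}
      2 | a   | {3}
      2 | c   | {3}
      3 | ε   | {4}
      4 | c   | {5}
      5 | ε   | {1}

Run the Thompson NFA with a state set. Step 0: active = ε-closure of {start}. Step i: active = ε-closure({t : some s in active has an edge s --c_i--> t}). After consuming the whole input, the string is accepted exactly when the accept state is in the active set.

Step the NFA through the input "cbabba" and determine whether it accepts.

Answer: REJECT

Derivation:
S₀ = ε-closure({0}) = {0,1,2}
'c' @ 1: {3,4}
'b' @ 2: {}  — dead — no transitions
rest 'abba' ignored (set empty)
end set {} — state 1 not in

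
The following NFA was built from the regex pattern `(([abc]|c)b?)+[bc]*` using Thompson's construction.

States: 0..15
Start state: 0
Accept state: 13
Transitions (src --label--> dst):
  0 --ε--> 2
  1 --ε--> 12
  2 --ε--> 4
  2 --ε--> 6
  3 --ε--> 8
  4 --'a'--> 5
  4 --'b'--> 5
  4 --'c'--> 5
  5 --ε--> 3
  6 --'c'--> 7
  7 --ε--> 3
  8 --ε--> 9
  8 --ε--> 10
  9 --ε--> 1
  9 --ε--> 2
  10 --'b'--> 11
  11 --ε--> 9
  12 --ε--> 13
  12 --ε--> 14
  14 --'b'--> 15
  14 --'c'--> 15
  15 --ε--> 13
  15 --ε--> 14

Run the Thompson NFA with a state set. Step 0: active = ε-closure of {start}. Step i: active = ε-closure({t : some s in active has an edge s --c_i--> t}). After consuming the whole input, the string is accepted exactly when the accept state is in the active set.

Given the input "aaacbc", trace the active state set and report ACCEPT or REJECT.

Answer: ACCEPT

Trace:
initial (ε-close {0}): {0,2,4,6}
'a' @ 1: {1,2,3,4,5,6,8,9,10,12,13,14}  [accepting]
'a' @ 2: {1,2,3,4,5,6,8,9,10,12,13,14}  [accepting]
'a' @ 3: {1,2,3,4,5,6,8,9,10,12,13,14}  [accepting]
'c' @ 4: {1,2,3,4,5,6,7,8,9,10,12,13,14,15}  [accepting]
'b' @ 5: {1,2,3,4,5,6,8,9,10,11,12,13,14,15}  [accepting]
'c' @ 6: {1,2,3,4,5,6,7,8,9,10,12,13,14,15}  [accepting]
after full input: {1,2,3,4,5,6,7,8,9,10,12,13,14,15}  (accept=13 in)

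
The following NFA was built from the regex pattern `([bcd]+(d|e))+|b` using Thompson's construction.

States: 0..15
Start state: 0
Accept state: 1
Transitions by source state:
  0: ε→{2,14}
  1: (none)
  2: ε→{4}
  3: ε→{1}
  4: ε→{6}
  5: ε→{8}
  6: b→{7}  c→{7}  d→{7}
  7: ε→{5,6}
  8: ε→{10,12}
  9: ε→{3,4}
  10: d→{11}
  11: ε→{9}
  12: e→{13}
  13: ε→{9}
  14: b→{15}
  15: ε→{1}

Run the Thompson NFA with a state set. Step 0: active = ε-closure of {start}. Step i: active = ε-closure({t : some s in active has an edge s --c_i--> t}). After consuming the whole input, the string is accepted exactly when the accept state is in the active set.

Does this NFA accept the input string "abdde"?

start: ε-closure({0}) = {0,2,4,6,14}
'a' @ 1: {}  — dead — no transitions
rest 'bdde' ignored (set empty)
after full input: {}  (accept=1 not in)

Answer: REJECT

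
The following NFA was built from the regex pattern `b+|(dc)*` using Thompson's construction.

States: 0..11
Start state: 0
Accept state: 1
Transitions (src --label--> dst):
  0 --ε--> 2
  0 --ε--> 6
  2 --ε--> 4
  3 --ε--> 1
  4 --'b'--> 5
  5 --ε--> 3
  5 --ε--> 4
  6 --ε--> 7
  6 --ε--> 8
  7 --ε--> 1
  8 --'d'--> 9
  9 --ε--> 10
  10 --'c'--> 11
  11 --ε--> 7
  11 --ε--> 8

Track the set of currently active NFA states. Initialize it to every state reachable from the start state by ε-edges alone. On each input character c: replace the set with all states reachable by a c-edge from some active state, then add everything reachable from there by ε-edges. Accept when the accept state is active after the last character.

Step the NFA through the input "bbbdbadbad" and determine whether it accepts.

S₀ = ε-closure({0}) = {0,1,2,4,6,7,8}
'b' @ 1: {1,3,4,5}  ✓accept
'b' @ 2: {1,3,4,5}  ✓accept
'b' @ 3: {1,3,4,5}  ✓accept
'd' @ 4: {}  — no active states
rest 'badbad' ignored (set empty)
final: {}; accept 1 not in set

Answer: REJECT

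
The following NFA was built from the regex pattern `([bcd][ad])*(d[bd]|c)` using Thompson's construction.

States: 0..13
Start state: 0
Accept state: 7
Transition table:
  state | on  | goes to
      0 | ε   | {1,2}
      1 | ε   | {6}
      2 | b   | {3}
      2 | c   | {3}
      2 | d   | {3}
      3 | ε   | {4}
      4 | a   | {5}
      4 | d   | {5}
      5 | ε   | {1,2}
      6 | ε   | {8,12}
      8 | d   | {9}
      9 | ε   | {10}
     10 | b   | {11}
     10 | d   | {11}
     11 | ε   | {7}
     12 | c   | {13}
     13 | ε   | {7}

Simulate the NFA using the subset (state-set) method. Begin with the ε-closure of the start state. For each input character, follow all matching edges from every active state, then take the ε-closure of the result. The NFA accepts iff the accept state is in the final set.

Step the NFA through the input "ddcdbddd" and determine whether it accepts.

Answer: ACCEPT

Trace:
start: ε-closure({0}) = {0,1,2,6,8,12}
'd' @ 1: {3,4,9,10}
'd' @ 2: {1,2,5,6,7,8,11,12}  [accepting]
'c' @ 3: {3,4,7,13}  [accepting]
'd' @ 4: {1,2,5,6,8,12}
'b' @ 5: {3,4}
'd' @ 6: {1,2,5,6,8,12}
'd' @ 7: {3,4,9,10}
'd' @ 8: {1,2,5,6,7,8,11,12}  [accepting]
after full input: {1,2,5,6,7,8,11,12}  (accept=7 in)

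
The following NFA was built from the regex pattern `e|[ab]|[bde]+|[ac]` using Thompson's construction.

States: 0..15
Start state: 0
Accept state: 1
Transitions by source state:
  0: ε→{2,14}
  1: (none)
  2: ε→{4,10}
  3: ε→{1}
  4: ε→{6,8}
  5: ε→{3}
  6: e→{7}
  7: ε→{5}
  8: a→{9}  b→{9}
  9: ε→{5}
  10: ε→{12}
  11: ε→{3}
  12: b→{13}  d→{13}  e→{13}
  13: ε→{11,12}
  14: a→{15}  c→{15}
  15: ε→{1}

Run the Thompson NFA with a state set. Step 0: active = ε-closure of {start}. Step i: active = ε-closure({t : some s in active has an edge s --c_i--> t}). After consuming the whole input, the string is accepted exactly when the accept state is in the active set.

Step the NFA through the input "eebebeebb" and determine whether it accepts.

Answer: ACCEPT

Steps:
S₀ = ε-closure({0}) = {0,2,4,6,8,10,12,14}
'e' @ 1: {1,3,5,7,11,12,13}  [accepting]
'e' @ 2: {1,3,11,12,13}  [accepting]
'b' @ 3: {1,3,11,12,13}  [accepting]
'e' @ 4: {1,3,11,12,13}  [accepting]
'b' @ 5: {1,3,11,12,13}  [accepting]
'e' @ 6: {1,3,11,12,13}  [accepting]
'e' @ 7: {1,3,11,12,13}  [accepting]
'b' @ 8: {1,3,11,12,13}  [accepting]
'b' @ 9: {1,3,11,12,13}  [accepting]
end set {1,3,11,12,13} — state 1 in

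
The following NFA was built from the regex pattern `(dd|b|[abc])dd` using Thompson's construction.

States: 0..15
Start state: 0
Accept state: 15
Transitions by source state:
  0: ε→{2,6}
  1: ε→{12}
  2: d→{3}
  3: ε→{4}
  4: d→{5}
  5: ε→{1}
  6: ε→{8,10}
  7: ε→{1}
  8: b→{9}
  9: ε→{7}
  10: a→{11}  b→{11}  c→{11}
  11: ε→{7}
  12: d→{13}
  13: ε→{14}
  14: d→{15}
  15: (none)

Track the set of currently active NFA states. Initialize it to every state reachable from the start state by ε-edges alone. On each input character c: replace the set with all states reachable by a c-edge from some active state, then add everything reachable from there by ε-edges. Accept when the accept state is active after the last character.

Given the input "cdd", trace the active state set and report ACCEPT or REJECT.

start: ε-closure({0}) = {0,2,6,8,10}
'c' @ 1: {1,7,11,12}
'd' @ 2: {13,14}
'd' @ 3: {15}  ✓accept
end set {15} — state 15 in

Answer: ACCEPT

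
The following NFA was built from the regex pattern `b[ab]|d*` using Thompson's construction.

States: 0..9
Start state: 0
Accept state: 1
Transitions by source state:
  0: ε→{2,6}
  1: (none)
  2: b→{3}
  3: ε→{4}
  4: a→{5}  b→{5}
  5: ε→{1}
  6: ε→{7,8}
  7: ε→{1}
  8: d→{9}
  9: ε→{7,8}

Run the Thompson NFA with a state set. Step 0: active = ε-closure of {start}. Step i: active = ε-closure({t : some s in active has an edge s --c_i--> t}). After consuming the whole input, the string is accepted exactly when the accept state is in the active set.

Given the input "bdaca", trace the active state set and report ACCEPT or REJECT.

initial (ε-close {0}): {0,1,2,6,7,8}
'b' @ 1: {3,4}
'd' @ 2: {}  — dead — no transitions
rest 'aca' ignored (set empty)
end set {} — state 1 not in

Answer: REJECT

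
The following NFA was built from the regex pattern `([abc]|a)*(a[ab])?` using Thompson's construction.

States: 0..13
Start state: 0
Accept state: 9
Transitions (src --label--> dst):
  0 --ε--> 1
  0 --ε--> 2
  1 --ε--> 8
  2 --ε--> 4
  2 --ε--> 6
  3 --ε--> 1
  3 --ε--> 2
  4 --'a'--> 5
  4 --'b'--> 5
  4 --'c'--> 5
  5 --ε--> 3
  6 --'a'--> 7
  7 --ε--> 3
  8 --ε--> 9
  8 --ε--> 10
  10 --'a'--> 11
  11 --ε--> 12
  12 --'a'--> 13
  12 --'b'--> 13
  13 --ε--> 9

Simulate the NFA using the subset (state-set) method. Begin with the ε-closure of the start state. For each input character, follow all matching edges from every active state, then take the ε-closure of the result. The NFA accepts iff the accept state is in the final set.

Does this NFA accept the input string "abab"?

start: ε-closure({0}) = {0,1,2,4,6,8,9,10}
'a' @ 1: {1,2,3,4,5,6,7,8,9,10,11,12}  [accepting]
'b' @ 2: {1,2,3,4,5,6,8,9,10,13}  [accepting]
'a' @ 3: {1,2,3,4,5,6,7,8,9,10,11,12}  [accepting]
'b' @ 4: {1,2,3,4,5,6,8,9,10,13}  [accepting]
final: {1,2,3,4,5,6,8,9,10,13}; accept 9 in set

Answer: ACCEPT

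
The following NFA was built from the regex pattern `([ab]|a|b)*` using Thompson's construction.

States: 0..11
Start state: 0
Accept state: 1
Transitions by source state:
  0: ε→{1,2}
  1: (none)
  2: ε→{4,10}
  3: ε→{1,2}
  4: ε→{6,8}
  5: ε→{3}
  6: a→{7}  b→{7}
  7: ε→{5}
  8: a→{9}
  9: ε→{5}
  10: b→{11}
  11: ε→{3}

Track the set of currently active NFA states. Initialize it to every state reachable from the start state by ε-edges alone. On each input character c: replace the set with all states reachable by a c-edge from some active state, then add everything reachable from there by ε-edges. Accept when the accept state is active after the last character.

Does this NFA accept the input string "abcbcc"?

Answer: REJECT

Derivation:
S₀ = ε-closure({0}) = {0,1,2,4,6,8,10}
'a' @ 1: {1,2,3,4,5,6,7,8,9,10}  ✓accept
'b' @ 2: {1,2,3,4,5,6,7,8,10,11}  ✓accept
'c' @ 3: {}  — no active states
rest 'bcc' ignored (set empty)
after full input: {}  (accept=1 not in)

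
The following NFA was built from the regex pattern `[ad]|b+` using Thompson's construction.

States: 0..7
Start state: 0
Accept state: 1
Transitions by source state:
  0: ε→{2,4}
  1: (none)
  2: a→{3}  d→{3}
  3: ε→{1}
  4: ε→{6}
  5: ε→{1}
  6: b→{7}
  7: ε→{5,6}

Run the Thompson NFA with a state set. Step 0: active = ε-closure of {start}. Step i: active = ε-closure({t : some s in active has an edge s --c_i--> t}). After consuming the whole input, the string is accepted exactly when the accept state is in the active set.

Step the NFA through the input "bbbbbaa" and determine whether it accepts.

start: ε-closure({0}) = {0,2,4,6}
'b' @ 1: {1,5,6,7}  (accept∈set)
'b' @ 2: {1,5,6,7}  (accept∈set)
'b' @ 3: {1,5,6,7}  (accept∈set)
'b' @ 4: {1,5,6,7}  (accept∈set)
'b' @ 5: {1,5,6,7}  (accept∈set)
'a' @ 6: {}  — dead — no transitions
rest 'a' ignored (set empty)
after full input: {}  (accept=1 not in)

Answer: REJECT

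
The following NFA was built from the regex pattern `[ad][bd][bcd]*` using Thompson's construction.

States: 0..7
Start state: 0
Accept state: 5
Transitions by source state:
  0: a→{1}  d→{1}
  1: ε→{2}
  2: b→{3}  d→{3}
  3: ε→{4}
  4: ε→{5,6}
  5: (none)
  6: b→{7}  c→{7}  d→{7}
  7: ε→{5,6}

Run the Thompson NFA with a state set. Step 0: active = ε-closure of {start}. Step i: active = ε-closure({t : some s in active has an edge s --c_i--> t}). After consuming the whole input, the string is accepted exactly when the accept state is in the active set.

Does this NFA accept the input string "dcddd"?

start: ε-closure({0}) = {0}
'd' @ 1: {1,2}
'c' @ 2: {}  — no active states
rest 'ddd' ignored (set empty)
end set {} — state 5 not in

Answer: REJECT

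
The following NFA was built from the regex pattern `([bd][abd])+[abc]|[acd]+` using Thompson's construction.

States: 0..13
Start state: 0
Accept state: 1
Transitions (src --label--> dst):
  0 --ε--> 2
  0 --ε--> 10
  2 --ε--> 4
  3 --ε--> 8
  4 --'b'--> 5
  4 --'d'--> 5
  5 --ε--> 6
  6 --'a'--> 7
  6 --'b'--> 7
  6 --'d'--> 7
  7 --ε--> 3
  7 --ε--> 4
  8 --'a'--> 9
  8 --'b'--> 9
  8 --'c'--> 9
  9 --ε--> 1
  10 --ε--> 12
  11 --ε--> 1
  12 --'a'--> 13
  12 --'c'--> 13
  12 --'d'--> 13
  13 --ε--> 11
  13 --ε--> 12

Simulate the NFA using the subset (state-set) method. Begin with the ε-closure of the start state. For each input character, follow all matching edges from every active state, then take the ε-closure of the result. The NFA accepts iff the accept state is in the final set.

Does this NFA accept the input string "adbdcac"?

Answer: REJECT

Trace:
S₀ = ε-closure({0}) = {0,2,4,10,12}
'a' @ 1: {1,11,12,13}  ✓accept
'd' @ 2: {1,11,12,13}  ✓accept
'b' @ 3: {}  — dead — no transitions
rest 'dcac' ignored (set empty)
after full input: {}  (accept=1 not in)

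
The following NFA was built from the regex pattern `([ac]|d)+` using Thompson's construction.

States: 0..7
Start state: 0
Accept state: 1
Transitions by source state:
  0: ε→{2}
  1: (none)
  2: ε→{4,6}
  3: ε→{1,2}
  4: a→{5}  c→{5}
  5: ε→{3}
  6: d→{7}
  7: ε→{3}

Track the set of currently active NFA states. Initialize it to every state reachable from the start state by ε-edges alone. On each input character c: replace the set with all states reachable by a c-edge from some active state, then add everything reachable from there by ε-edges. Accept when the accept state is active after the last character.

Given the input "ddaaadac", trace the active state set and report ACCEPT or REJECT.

Answer: ACCEPT

Trace:
S₀ = ε-closure({0}) = {0,2,4,6}
'd' @ 1: {1,2,3,4,6,7}  (accept∈set)
'd' @ 2: {1,2,3,4,6,7}  (accept∈set)
'a' @ 3: {1,2,3,4,5,6}  (accept∈set)
'a' @ 4: {1,2,3,4,5,6}  (accept∈set)
'a' @ 5: {1,2,3,4,5,6}  (accept∈set)
'd' @ 6: {1,2,3,4,6,7}  (accept∈set)
'a' @ 7: {1,2,3,4,5,6}  (accept∈set)
'c' @ 8: {1,2,3,4,5,6}  (accept∈set)
end set {1,2,3,4,5,6} — state 1 in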